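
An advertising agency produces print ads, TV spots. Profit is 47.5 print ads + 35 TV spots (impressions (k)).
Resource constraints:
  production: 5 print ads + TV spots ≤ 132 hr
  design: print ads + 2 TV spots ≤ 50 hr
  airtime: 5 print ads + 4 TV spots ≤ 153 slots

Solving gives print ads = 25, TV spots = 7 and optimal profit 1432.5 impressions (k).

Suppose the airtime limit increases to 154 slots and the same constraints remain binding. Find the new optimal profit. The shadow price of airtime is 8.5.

1441

Δb = 1, so new z* = 1432.5 + (8.5)·(1) = 1432.5 + 8.5 = 1441.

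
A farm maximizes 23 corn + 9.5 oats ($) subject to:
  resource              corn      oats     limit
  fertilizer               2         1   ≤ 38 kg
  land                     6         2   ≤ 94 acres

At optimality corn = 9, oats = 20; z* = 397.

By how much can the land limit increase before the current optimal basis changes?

20

Binding constraints: fertilizer, land. The basis is B = [[2,1],[6,2]] with det -2.
Per unit increase in land, x* moves by d = (0.5, -1).
The basis stays optimal until oats reaches 0; allowable increase = 20 acres.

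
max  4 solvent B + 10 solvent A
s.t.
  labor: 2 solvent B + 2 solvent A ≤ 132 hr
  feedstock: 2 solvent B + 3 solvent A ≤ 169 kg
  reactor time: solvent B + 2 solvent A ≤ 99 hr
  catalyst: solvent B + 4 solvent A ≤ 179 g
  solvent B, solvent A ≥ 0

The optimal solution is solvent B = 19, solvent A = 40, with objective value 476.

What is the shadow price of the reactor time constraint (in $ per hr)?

3

Check each constraint at x*: labor 118/132 (slack 14); feedstock 158/169 (slack 11); reactor time 99/99 (tight); catalyst 179/179 (tight).
Since labor, feedstock are not tight, their duals are 0.
The binding rows give the dual system: 1·y_reactor time + 1·y_catalyst = 4 and 2·y_reactor time + 4·y_catalyst = 10.
This yields shadow prices y_reactor time = 3, y_catalyst = 1.
Shadow price of reactor time = 3.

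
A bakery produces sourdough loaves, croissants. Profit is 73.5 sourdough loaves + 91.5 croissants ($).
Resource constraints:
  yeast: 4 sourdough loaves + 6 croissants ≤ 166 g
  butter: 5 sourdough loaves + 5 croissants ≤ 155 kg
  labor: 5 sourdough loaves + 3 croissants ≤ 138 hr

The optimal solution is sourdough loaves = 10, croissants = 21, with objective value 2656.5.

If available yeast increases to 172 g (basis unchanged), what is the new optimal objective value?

2710.5

Check each constraint at x*: yeast 166/166 (tight); butter 155/155 (tight); labor 113/138 (slack 25).
Slack constraints have shadow price 0 (complementary slackness).
The binding rows give the dual system: 4·y_yeast + 5·y_butter = 73.5 and 6·y_yeast + 5·y_butter = 91.5.
→ y_yeast = 9 and y_butter = 7.5.
Δz = y_yeast·Δb = 9 × (6) = 54, so new z* = 2656.5 + 54 = 2710.5.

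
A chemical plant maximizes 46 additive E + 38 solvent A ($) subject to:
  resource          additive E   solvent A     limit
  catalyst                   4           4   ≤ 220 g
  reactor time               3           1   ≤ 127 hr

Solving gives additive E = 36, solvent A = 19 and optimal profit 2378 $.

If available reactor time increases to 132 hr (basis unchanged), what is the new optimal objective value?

2398

Check each constraint at x*: catalyst 220/220 (tight); reactor time 127/127 (tight).
Dual feasibility on the basic columns requires 4·y_catalyst + 3·y_reactor time = 46, 4·y_catalyst + 1·y_reactor time = 38.
Solving: y_catalyst = 8.5, y_reactor time = 4.
Δz = y_reactor time·Δb = 4 × (5) = 20, so new z* = 2378 + 20 = 2398.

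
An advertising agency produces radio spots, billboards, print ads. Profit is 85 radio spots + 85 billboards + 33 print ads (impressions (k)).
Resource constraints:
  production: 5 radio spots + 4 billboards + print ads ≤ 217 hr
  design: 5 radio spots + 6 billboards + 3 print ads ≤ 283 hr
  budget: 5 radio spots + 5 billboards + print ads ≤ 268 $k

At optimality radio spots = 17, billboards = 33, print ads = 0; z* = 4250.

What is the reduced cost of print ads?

-1

Check each constraint at x*: production 217/217 (tight); design 283/283 (tight); budget 250/268 (slack 18).
Slack constraints have shadow price 0 (complementary slackness).
The binding rows give the dual system: 5·y_production + 5·y_design = 85 and 4·y_production + 6·y_design = 85.
This yields shadow prices y_production = 8.5, y_design = 8.5.
Reduced cost of print ads: c₃ − yᵀa₃ = 33 − (8.5·1 + 8.5·3) = 33 − 34 = -1.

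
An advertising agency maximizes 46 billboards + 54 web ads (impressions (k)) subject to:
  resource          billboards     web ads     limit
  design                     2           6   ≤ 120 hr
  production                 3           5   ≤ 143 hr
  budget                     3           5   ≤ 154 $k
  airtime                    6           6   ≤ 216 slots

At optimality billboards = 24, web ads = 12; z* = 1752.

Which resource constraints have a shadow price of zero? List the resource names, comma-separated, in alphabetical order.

budget, production

design: 120/120 (binding)
production: 132/143 (slack 11)
budget: 132/154 (slack 22)
airtime: 216/216 (binding)
By complementary slackness, a constraint with positive slack has shadow price 0 → budget, production.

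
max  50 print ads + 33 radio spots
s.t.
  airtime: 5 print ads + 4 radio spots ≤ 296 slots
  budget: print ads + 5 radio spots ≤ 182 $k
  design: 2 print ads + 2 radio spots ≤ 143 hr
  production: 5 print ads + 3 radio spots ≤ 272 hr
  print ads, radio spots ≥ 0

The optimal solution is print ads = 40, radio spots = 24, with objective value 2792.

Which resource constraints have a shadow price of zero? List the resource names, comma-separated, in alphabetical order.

airtime: 296/296 (binding)
budget: 160/182 (slack 22)
design: 128/143 (slack 15)
production: 272/272 (binding)
By complementary slackness, a constraint with positive slack has shadow price 0 → budget, design.

budget, design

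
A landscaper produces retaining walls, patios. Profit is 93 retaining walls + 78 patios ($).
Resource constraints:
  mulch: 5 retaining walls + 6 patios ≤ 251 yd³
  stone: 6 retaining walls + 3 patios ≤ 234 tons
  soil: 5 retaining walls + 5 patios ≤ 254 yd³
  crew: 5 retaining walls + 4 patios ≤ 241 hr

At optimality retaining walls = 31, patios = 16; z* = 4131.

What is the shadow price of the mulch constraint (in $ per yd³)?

Binding: mulch and stone. Non-binding: soil (19 unused), crew (22 unused).
Since soil, crew are not tight, their duals are 0.
Dual feasibility on the basic columns requires 5·y_mulch + 6·y_stone = 93, 6·y_mulch + 3·y_stone = 78.
This yields shadow prices y_mulch = 9, y_stone = 8.
Shadow price of mulch = 9.

9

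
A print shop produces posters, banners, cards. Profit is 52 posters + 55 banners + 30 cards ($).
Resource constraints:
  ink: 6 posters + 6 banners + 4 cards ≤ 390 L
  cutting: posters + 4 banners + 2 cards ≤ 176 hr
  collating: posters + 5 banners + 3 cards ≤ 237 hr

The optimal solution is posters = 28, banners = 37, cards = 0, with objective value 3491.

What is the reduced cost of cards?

-6

Check each constraint at x*: ink 390/390 (tight); cutting 176/176 (tight); collating 213/237 (slack 24).
Slack constraints have shadow price 0 (complementary slackness).
The binding rows give the dual system: 6·y_ink + 1·y_cutting = 52 and 6·y_ink + 4·y_cutting = 55.
This yields shadow prices y_ink = 8.5, y_cutting = 1.
Reduced cost of cards: c₃ − yᵀa₃ = 30 − (8.5·4 + 1·2) = 30 − 36 = -6.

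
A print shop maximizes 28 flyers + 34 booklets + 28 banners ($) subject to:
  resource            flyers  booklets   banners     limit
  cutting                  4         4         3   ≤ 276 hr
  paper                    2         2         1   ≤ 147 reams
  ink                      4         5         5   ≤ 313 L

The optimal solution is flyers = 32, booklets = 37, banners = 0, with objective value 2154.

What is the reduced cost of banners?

-5

Check each constraint at x*: cutting 276/276 (tight); paper 138/147 (slack 9); ink 313/313 (tight).
Since paper is not tight, its dual is 0.
From A_Bᵀ y = c: 4·y_cutting + 4·y_ink = 28; 4·y_cutting + 5·y_ink = 34.
Solving: y_cutting = 1, y_ink = 6.
Reduced cost of banners: c₃ − yᵀa₃ = 28 − (1·3 + 6·5) = 28 − 33 = -5.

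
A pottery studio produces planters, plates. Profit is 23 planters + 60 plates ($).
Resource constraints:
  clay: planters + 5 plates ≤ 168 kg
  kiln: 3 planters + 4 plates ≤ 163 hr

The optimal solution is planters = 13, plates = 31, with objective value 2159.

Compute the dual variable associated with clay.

8

At the optimum: clay uses 168 of 168 (binding); kiln uses 163 of 163 (binding).
Dual feasibility on the basic columns requires 1·y_clay + 3·y_kiln = 23, 5·y_clay + 4·y_kiln = 60.
This yields shadow prices y_clay = 8, y_kiln = 5.
Shadow price of clay = 8.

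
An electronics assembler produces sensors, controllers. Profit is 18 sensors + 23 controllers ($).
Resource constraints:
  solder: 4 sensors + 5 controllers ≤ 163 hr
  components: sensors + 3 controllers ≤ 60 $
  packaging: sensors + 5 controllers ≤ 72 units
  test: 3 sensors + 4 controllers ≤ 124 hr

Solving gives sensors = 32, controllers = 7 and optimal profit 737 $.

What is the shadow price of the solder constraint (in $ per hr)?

3

Check each constraint at x*: solder 163/163 (tight); components 53/60 (slack 7); packaging 67/72 (slack 5); test 124/124 (tight).
Slack constraints have shadow price 0 (complementary slackness).
From A_Bᵀ y = c: 4·y_solder + 3·y_test = 18; 5·y_solder + 4·y_test = 23.
This yields shadow prices y_solder = 3, y_test = 2.
Shadow price of solder = 3.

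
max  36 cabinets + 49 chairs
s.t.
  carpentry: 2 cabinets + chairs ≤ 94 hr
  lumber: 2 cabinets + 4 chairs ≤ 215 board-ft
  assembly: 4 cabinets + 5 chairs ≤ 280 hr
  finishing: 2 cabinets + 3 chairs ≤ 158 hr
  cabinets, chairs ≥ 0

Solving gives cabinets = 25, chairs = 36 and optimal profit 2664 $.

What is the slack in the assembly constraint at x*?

0

assembly used = 4·25 + 5·36 = 280; slack = 280 − 280 = 0.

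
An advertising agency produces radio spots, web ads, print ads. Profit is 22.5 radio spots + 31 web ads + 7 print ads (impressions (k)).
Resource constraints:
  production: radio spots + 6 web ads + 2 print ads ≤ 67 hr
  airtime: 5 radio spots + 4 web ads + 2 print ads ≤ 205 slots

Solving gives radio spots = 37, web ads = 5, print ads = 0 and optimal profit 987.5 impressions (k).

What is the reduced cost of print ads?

At the optimum: production uses 67 of 67 (binding); airtime uses 205 of 205 (binding).
From A_Bᵀ y = c: 1·y_production + 5·y_airtime = 22.5; 6·y_production + 4·y_airtime = 31.
This yields shadow prices y_production = 2.5, y_airtime = 4.
Reduced cost of print ads: c₃ − yᵀa₃ = 7 − (2.5·2 + 4·2) = 7 − 13 = -6.

-6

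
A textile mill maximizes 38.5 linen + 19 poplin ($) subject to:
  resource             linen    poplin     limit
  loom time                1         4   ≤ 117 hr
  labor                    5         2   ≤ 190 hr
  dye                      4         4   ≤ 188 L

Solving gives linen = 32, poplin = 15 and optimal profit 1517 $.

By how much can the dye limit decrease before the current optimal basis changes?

Binding constraints: labor, dye. The basis is B = [[5,2],[4,4]] with det 12.
Per unit decrease in dye, x* moves by d = (0.1667, -0.4167).
The basis stays optimal until poplin reaches 0; allowable decrease = 36 L.

36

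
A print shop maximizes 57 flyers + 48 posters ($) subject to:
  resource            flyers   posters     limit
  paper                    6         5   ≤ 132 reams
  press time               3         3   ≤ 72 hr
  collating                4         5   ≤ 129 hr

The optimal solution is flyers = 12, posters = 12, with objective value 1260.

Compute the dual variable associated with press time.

Binding: paper and press time. Non-binding: collating (21 unused).
By complementary slackness, y = 0 for the non-binding constraint.
Dual feasibility on the basic columns requires 6·y_paper + 3·y_press time = 57, 5·y_paper + 3·y_press time = 48.
→ y_paper = 9 and y_press time = 1.
Shadow price of press time = 1.

1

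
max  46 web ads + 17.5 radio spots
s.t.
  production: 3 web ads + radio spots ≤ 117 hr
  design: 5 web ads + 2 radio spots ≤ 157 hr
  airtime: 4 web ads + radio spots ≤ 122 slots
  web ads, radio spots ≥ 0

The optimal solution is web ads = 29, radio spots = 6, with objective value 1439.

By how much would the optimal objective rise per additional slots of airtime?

1.5

At the optimum: production uses 93 of 117 (slack = 24); design uses 157 of 157 (binding); airtime uses 122 of 122 (binding).
Slack constraints have shadow price 0 (complementary slackness).
The binding rows give the dual system: 5·y_design + 4·y_airtime = 46 and 2·y_design + 1·y_airtime = 17.5.
→ y_design = 8 and y_airtime = 1.5.
Shadow price of airtime = 1.5.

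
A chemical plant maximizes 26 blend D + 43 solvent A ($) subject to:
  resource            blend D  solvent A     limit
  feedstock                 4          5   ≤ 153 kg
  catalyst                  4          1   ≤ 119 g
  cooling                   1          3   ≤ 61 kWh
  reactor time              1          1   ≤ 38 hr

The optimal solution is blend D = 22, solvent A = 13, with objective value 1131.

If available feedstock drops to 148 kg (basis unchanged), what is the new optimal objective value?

1106

Check each constraint at x*: feedstock 153/153 (tight); catalyst 101/119 (slack 18); cooling 61/61 (tight); reactor time 35/38 (slack 3).
Slack constraints have shadow price 0 (complementary slackness).
From A_Bᵀ y = c: 4·y_feedstock + 1·y_cooling = 26; 5·y_feedstock + 3·y_cooling = 43.
This yields shadow prices y_feedstock = 5, y_cooling = 6.
Δz = y_feedstock·Δb = 5 × (-5) = -25, so new z* = 1131 − 25 = 1106.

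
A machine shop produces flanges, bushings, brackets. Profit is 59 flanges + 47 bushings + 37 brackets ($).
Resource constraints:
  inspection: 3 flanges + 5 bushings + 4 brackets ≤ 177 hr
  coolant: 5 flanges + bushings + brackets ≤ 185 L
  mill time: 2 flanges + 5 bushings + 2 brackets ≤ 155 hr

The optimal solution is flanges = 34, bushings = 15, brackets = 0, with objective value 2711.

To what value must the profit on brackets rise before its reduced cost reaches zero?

39

Check each constraint at x*: inspection 177/177 (tight); coolant 185/185 (tight); mill time 143/155 (slack 12).
By complementary slackness, y = 0 for the non-binding constraint.
The binding rows give the dual system: 3·y_inspection + 5·y_coolant = 59 and 5·y_inspection + 1·y_coolant = 47.
This yields shadow prices y_inspection = 8, y_coolant = 7.
brackets enters the basis when its profit ≥ yᵀa₃ = 8·4 + 7·1 = 39.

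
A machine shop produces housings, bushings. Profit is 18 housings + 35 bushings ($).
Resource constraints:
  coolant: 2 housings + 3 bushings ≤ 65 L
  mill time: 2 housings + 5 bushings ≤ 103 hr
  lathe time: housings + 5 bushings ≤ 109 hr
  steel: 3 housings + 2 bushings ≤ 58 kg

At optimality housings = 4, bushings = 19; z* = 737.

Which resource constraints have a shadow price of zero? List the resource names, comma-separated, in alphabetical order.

lathe time, steel

coolant: 65/65 (binding)
mill time: 103/103 (binding)
lathe time: 99/109 (slack 10)
steel: 50/58 (slack 8)
By complementary slackness, a constraint with positive slack has shadow price 0 → lathe time, steel.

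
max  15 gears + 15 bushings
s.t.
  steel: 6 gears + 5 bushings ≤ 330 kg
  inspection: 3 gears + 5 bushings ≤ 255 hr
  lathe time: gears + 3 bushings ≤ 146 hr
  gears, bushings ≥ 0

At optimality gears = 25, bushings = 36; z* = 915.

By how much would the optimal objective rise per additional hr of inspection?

1

Binding: steel and inspection. Non-binding: lathe time (13 unused).
By complementary slackness, y = 0 for the non-binding constraint.
From A_Bᵀ y = c: 6·y_steel + 3·y_inspection = 15; 5·y_steel + 5·y_inspection = 15.
This yields shadow prices y_steel = 2, y_inspection = 1.
Shadow price of inspection = 1.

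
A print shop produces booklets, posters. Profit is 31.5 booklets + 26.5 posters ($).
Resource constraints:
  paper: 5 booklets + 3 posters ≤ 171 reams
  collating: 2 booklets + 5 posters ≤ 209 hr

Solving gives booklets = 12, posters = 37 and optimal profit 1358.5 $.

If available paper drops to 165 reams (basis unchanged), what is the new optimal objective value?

1325.5

Check each constraint at x*: paper 171/171 (tight); collating 209/209 (tight).
The binding rows give the dual system: 5·y_paper + 2·y_collating = 31.5 and 3·y_paper + 5·y_collating = 26.5.
Solving: y_paper = 5.5, y_collating = 2.
Δz = y_paper·Δb = 5.5 × (-6) = -33, so new z* = 1358.5 − 33 = 1325.5.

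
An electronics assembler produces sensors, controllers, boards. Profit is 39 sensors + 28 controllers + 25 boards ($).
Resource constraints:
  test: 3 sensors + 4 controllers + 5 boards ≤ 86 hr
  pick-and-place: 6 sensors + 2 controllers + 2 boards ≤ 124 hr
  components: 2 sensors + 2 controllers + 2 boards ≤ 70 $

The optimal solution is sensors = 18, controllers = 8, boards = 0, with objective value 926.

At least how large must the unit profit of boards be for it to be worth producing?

Check each constraint at x*: test 86/86 (tight); pick-and-place 124/124 (tight); components 52/70 (slack 18).
By complementary slackness, y = 0 for the non-binding constraint.
Dual feasibility on the basic columns requires 3·y_test + 6·y_pick-and-place = 39, 4·y_test + 2·y_pick-and-place = 28.
This yields shadow prices y_test = 5, y_pick-and-place = 4.
boards enters the basis when its profit ≥ yᵀa₃ = 5·5 + 4·2 = 33.

33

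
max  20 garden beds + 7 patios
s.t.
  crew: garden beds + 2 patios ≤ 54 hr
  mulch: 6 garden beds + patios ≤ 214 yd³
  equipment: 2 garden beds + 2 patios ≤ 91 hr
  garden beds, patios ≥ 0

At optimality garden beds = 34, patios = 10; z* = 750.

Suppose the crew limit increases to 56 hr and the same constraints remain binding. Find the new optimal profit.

754

Check each constraint at x*: crew 54/54 (tight); mulch 214/214 (tight); equipment 88/91 (slack 3).
Since equipment is not tight, its dual is 0.
Dual feasibility on the basic columns requires 1·y_crew + 6·y_mulch = 20, 2·y_crew + 1·y_mulch = 7.
Solving: y_crew = 2, y_mulch = 3.
Δz = y_crew·Δb = 2 × (2) = 4, so new z* = 750 + 4 = 754.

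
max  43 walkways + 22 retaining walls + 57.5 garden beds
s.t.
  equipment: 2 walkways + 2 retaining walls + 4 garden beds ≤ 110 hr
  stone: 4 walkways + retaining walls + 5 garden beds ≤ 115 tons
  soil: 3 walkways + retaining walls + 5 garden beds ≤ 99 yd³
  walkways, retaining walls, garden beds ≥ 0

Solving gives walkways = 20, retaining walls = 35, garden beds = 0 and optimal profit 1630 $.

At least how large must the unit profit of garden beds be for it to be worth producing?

At the optimum: equipment uses 110 of 110 (binding); stone uses 115 of 115 (binding); soil uses 95 of 99 (slack = 4).
Since soil is not tight, its dual is 0.
Dual feasibility on the basic columns requires 2·y_equipment + 4·y_stone = 43, 2·y_equipment + 1·y_stone = 22.
This yields shadow prices y_equipment = 7.5, y_stone = 7.
garden beds enters the basis when its profit ≥ yᵀa₃ = 7.5·4 + 7·5 = 65.

65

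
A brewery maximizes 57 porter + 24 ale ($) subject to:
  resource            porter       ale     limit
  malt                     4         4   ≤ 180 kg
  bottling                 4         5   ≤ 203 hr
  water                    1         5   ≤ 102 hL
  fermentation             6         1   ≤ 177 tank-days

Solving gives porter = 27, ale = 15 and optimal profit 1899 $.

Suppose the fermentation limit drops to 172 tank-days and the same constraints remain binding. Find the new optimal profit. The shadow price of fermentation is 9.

1854

Δb = -5, so new z* = 1899 + (9)·(-5) = 1899 − 45 = 1854.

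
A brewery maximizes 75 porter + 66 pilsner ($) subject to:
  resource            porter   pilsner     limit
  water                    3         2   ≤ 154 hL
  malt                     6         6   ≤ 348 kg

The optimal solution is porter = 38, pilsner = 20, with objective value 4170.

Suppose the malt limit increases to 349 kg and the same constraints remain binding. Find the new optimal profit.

4178

Check each constraint at x*: water 154/154 (tight); malt 348/348 (tight).
The binding rows give the dual system: 3·y_water + 6·y_malt = 75 and 2·y_water + 6·y_malt = 66.
This yields shadow prices y_water = 9, y_malt = 8.
Δz = y_malt·Δb = 8 × (1) = 8, so new z* = 4170 + 8 = 4178.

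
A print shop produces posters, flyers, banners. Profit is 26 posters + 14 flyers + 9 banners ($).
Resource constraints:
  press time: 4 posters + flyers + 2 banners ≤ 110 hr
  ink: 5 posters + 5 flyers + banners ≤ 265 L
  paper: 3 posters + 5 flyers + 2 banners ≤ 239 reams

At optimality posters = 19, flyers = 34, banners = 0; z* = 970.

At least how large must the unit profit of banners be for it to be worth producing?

10

Check each constraint at x*: press time 110/110 (tight); ink 265/265 (tight); paper 227/239 (slack 12).
Slack constraints have shadow price 0 (complementary slackness).
From A_Bᵀ y = c: 4·y_press time + 5·y_ink = 26; 1·y_press time + 5·y_ink = 14.
→ y_press time = 4 and y_ink = 2.
banners enters the basis when its profit ≥ yᵀa₃ = 4·2 + 2·1 = 10.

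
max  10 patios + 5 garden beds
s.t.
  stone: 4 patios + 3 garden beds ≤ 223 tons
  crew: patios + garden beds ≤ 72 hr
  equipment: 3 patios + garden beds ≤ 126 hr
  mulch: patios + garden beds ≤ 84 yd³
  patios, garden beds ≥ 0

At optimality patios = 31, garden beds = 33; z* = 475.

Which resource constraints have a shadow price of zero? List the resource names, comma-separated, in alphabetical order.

crew, mulch

stone: 223/223 (binding)
crew: 64/72 (slack 8)
equipment: 126/126 (binding)
mulch: 64/84 (slack 20)
By complementary slackness, a constraint with positive slack has shadow price 0 → crew, mulch.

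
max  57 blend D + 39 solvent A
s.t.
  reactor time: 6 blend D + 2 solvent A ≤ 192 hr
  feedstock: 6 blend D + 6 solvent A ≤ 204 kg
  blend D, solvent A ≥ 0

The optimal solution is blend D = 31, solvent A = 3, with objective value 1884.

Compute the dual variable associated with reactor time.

4.5

Both reactor time and feedstock are binding at x*.
The binding rows give the dual system: 6·y_reactor time + 6·y_feedstock = 57 and 2·y_reactor time + 6·y_feedstock = 39.
This yields shadow prices y_reactor time = 4.5, y_feedstock = 5.
Shadow price of reactor time = 4.5.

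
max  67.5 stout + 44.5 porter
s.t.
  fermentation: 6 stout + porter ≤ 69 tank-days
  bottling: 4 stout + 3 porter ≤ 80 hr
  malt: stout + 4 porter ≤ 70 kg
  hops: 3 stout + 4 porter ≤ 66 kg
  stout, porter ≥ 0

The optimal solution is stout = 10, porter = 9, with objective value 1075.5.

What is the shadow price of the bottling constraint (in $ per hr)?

At the optimum: fermentation uses 69 of 69 (binding); bottling uses 67 of 80 (slack = 13); malt uses 46 of 70 (slack = 24); hops uses 66 of 66 (binding).
Slack constraints have shadow price 0 (complementary slackness).
Dual feasibility on the basic columns requires 6·y_fermentation + 3·y_hops = 67.5, 1·y_fermentation + 4·y_hops = 44.5.
Solving: y_fermentation = 6.5, y_hops = 9.5.
Shadow price of bottling = 0.

0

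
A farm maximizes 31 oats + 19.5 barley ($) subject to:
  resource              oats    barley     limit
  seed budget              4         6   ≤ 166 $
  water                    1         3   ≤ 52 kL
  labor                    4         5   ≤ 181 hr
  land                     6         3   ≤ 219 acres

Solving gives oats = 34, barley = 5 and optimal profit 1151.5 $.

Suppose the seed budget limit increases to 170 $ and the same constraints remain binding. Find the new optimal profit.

At the optimum: seed budget uses 166 of 166 (binding); water uses 49 of 52 (slack = 3); labor uses 161 of 181 (slack = 20); land uses 219 of 219 (binding).
Slack constraints have shadow price 0 (complementary slackness).
Dual feasibility on the basic columns requires 4·y_seed budget + 6·y_land = 31, 6·y_seed budget + 3·y_land = 19.5.
This yields shadow prices y_seed budget = 1, y_land = 4.5.
Δz = y_seed budget·Δb = 1 × (4) = 4, so new z* = 1151.5 + 4 = 1155.5.

1155.5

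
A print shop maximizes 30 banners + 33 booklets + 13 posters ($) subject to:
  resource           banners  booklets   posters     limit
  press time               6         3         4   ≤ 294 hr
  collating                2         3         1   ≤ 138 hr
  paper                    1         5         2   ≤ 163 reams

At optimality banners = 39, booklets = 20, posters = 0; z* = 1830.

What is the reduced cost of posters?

-4

Binding: press time and collating. Non-binding: paper (24 unused).
Slack constraints have shadow price 0 (complementary slackness).
The binding rows give the dual system: 6·y_press time + 2·y_collating = 30 and 3·y_press time + 3·y_collating = 33.
Solving: y_press time = 2, y_collating = 9.
Reduced cost of posters: c₃ − yᵀa₃ = 13 − (2·4 + 9·1) = 13 − 17 = -4.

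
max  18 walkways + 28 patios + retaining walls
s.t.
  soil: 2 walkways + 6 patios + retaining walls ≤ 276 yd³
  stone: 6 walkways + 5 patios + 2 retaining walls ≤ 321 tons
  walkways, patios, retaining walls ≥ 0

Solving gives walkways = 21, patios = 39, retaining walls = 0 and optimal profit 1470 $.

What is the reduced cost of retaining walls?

Check each constraint at x*: soil 276/276 (tight); stone 321/321 (tight).
The binding rows give the dual system: 2·y_soil + 6·y_stone = 18 and 6·y_soil + 5·y_stone = 28.
→ y_soil = 3 and y_stone = 2.
Reduced cost of retaining walls: c₃ − yᵀa₃ = 1 − (3·1 + 2·2) = 1 − 7 = -6.

-6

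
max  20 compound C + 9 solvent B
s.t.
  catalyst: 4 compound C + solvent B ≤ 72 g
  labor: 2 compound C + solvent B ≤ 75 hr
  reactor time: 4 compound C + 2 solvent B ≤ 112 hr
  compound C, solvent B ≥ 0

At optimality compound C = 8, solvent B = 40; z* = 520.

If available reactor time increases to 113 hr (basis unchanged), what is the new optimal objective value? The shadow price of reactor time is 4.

Δb = 1, so new z* = 520 + (4)·(1) = 520 + 4 = 524.

524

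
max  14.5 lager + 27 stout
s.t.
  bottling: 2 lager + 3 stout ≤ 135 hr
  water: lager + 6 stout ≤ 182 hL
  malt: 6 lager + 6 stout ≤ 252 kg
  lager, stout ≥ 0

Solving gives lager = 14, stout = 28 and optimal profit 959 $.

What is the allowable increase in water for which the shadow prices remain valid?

70

Binding constraints: water, malt. The basis is B = [[1,6],[6,6]] with det -30.
Per unit increase in water, x* moves by d = (-0.2, 0.2).
The basis stays optimal until lager reaches 0; allowable increase = 70 hL.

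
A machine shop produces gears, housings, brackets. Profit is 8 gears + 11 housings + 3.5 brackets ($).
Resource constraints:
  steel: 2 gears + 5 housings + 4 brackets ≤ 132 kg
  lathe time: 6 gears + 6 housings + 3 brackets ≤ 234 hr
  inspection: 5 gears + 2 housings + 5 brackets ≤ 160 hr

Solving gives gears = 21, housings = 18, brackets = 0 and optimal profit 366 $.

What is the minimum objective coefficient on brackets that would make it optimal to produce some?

Check each constraint at x*: steel 132/132 (tight); lathe time 234/234 (tight); inspection 141/160 (slack 19).
Since inspection is not tight, its dual is 0.
From A_Bᵀ y = c: 2·y_steel + 6·y_lathe time = 8; 5·y_steel + 6·y_lathe time = 11.
Solving: y_steel = 1, y_lathe time = 1.
brackets enters the basis when its profit ≥ yᵀa₃ = 1·4 + 1·3 = 7.

7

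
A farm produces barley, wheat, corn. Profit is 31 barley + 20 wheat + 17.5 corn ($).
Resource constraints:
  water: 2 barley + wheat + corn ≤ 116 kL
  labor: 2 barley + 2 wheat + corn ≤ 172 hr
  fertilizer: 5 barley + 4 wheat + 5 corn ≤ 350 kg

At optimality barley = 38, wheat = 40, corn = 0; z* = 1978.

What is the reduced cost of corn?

Check each constraint at x*: water 116/116 (tight); labor 156/172 (slack 16); fertilizer 350/350 (tight).
By complementary slackness, y = 0 for the non-binding constraint.
The binding rows give the dual system: 2·y_water + 5·y_fertilizer = 31 and 1·y_water + 4·y_fertilizer = 20.
This yields shadow prices y_water = 8, y_fertilizer = 3.
Reduced cost of corn: c₃ − yᵀa₃ = 17.5 − (8·1 + 3·5) = 17.5 − 23 = -5.5.

-5.5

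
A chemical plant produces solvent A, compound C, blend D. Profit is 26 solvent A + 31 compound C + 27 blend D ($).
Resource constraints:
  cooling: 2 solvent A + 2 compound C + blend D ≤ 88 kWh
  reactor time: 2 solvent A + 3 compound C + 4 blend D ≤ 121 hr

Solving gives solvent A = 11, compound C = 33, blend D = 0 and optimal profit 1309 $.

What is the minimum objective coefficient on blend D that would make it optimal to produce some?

At the optimum: cooling uses 88 of 88 (binding); reactor time uses 121 of 121 (binding).
From A_Bᵀ y = c: 2·y_cooling + 2·y_reactor time = 26; 2·y_cooling + 3·y_reactor time = 31.
Solving: y_cooling = 8, y_reactor time = 5.
blend D enters the basis when its profit ≥ yᵀa₃ = 8·1 + 5·4 = 28.

28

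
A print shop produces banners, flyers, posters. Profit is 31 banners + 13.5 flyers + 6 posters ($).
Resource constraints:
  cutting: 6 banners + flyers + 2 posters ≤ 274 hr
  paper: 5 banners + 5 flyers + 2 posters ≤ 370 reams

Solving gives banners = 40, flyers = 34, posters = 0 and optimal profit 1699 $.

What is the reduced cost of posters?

-5

Check each constraint at x*: cutting 274/274 (tight); paper 370/370 (tight).
The binding rows give the dual system: 6·y_cutting + 5·y_paper = 31 and 1·y_cutting + 5·y_paper = 13.5.
→ y_cutting = 3.5 and y_paper = 2.
Reduced cost of posters: c₃ − yᵀa₃ = 6 − (3.5·2 + 2·2) = 6 − 11 = -5.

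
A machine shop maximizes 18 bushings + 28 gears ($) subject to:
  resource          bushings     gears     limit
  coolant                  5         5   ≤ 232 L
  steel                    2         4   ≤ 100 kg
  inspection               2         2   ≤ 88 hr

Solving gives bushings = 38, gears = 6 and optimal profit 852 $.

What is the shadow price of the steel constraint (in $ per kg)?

5

Check each constraint at x*: coolant 220/232 (slack 12); steel 100/100 (tight); inspection 88/88 (tight).
Since coolant is not tight, its dual is 0.
Dual feasibility on the basic columns requires 2·y_steel + 2·y_inspection = 18, 4·y_steel + 2·y_inspection = 28.
Solving: y_steel = 5, y_inspection = 4.
Shadow price of steel = 5.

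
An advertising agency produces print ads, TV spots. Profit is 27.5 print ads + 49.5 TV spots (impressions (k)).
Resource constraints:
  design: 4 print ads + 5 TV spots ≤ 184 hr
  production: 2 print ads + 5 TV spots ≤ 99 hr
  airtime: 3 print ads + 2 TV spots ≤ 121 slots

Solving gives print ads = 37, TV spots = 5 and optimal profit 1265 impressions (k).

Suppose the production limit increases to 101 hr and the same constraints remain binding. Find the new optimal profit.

Check each constraint at x*: design 173/184 (slack 11); production 99/99 (tight); airtime 121/121 (tight).
By complementary slackness, y = 0 for the non-binding constraint.
The binding rows give the dual system: 2·y_production + 3·y_airtime = 27.5 and 5·y_production + 2·y_airtime = 49.5.
Solving: y_production = 8.5, y_airtime = 3.5.
Δz = y_production·Δb = 8.5 × (2) = 17, so new z* = 1265 + 17 = 1282.

1282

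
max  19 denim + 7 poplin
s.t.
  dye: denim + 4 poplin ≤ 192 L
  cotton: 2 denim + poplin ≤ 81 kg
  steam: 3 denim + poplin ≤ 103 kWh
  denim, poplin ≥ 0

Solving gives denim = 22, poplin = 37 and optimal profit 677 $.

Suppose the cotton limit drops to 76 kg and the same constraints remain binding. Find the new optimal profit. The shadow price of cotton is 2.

Δb = -5, so new z* = 677 + (2)·(-5) = 677 − 10 = 667.

667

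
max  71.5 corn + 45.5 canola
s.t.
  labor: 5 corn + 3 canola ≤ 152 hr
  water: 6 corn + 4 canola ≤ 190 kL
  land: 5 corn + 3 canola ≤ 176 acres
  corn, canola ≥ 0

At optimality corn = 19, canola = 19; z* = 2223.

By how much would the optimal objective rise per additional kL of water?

6.5

Check each constraint at x*: labor 152/152 (tight); water 190/190 (tight); land 152/176 (slack 24).
Since land is not tight, its dual is 0.
From A_Bᵀ y = c: 5·y_labor + 6·y_water = 71.5; 3·y_labor + 4·y_water = 45.5.
Solving: y_labor = 6.5, y_water = 6.5.
Shadow price of water = 6.5.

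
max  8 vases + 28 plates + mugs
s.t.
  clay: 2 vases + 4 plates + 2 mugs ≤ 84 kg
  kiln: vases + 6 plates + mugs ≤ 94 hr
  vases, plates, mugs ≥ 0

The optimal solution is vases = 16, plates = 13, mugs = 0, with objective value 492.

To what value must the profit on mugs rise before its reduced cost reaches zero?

8

Both clay and kiln are binding at x*.
From A_Bᵀ y = c: 2·y_clay + 1·y_kiln = 8; 4·y_clay + 6·y_kiln = 28.
This yields shadow prices y_clay = 2.5, y_kiln = 3.
mugs enters the basis when its profit ≥ yᵀa₃ = 2.5·2 + 3·1 = 8.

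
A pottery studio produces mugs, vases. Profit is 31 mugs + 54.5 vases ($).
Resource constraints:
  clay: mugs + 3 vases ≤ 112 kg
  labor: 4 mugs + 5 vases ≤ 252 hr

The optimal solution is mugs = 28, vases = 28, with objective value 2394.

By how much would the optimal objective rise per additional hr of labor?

Check each constraint at x*: clay 112/112 (tight); labor 252/252 (tight).
Dual feasibility on the basic columns requires 1·y_clay + 4·y_labor = 31, 3·y_clay + 5·y_labor = 54.5.
This yields shadow prices y_clay = 9, y_labor = 5.5.
Shadow price of labor = 5.5.

5.5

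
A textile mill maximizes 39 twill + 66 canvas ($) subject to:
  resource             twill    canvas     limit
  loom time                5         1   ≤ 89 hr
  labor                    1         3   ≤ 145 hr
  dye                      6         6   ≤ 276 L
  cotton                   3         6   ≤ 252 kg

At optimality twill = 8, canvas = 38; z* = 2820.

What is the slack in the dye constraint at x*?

0

dye used = 6·8 + 6·38 = 276; slack = 276 − 276 = 0.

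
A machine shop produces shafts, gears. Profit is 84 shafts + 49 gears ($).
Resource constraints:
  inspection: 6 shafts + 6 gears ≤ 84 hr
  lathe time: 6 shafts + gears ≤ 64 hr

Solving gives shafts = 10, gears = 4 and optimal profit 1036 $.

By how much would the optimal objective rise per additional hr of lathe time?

At the optimum: inspection uses 84 of 84 (binding); lathe time uses 64 of 64 (binding).
From A_Bᵀ y = c: 6·y_inspection + 6·y_lathe time = 84; 6·y_inspection + 1·y_lathe time = 49.
This yields shadow prices y_inspection = 7, y_lathe time = 7.
Shadow price of lathe time = 7.

7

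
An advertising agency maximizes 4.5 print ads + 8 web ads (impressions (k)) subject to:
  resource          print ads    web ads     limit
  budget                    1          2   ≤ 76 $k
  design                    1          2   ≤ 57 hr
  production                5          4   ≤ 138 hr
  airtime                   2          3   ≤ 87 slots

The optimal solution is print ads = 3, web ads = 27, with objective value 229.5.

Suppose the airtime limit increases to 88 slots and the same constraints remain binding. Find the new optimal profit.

Check each constraint at x*: budget 57/76 (slack 19); design 57/57 (tight); production 123/138 (slack 15); airtime 87/87 (tight).
Slack constraints have shadow price 0 (complementary slackness).
From A_Bᵀ y = c: 1·y_design + 2·y_airtime = 4.5; 2·y_design + 3·y_airtime = 8.
→ y_design = 2.5 and y_airtime = 1.
Δz = y_airtime·Δb = 1 × (1) = 1, so new z* = 229.5 + 1 = 230.5.

230.5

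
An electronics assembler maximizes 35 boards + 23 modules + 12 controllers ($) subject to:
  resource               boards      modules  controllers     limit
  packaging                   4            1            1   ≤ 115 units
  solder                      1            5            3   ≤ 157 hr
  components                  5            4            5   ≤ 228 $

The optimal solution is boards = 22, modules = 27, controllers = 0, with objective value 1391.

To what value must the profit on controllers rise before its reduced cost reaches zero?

Binding: packaging and solder. Non-binding: components (10 unused).
Slack constraints have shadow price 0 (complementary slackness).
The binding rows give the dual system: 4·y_packaging + 1·y_solder = 35 and 1·y_packaging + 5·y_solder = 23.
→ y_packaging = 8 and y_solder = 3.
controllers enters the basis when its profit ≥ yᵀa₃ = 8·1 + 3·3 = 17.

17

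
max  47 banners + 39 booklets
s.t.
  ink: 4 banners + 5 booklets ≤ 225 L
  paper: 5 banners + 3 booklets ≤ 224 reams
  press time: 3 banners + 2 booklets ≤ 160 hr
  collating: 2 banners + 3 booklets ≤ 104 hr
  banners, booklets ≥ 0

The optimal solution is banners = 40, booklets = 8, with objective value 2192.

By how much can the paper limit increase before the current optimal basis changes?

36

Binding constraints: paper, collating. The basis is B = [[5,3],[2,3]] with det 9.
Per unit increase in paper, x* moves by d = (0.3333, -0.2222).
The basis stays optimal until booklets reaches 0; allowable increase = 36 reams.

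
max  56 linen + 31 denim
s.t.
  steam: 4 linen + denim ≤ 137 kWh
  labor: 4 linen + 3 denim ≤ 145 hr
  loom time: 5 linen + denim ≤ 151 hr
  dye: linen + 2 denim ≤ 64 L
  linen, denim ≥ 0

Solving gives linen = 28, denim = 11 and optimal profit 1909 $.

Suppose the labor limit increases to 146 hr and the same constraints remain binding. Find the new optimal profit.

Check each constraint at x*: steam 123/137 (slack 14); labor 145/145 (tight); loom time 151/151 (tight); dye 50/64 (slack 14).
Slack constraints have shadow price 0 (complementary slackness).
The binding rows give the dual system: 4·y_labor + 5·y_loom time = 56 and 3·y_labor + 1·y_loom time = 31.
This yields shadow prices y_labor = 9, y_loom time = 4.
Δz = y_labor·Δb = 9 × (1) = 9, so new z* = 1909 + 9 = 1918.

1918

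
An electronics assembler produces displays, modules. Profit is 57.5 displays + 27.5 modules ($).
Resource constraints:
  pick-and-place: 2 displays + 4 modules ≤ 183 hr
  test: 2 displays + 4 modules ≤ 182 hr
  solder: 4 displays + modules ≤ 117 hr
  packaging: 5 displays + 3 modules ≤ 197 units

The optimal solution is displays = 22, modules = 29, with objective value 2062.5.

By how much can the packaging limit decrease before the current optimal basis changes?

50.75

Binding constraints: solder, packaging. The basis is B = [[4,1],[5,3]] with det 7.
Per unit decrease in packaging, x* moves by d = (0.1429, -0.5714).
The basis stays optimal until modules reaches 0; allowable decrease = 50.75 units.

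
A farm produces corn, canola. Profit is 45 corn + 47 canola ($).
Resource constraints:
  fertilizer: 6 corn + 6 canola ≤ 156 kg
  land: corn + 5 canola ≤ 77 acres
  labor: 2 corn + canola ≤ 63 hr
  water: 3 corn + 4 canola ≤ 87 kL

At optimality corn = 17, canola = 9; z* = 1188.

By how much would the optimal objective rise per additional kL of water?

At the optimum: fertilizer uses 156 of 156 (binding); land uses 62 of 77 (slack = 15); labor uses 43 of 63 (slack = 20); water uses 87 of 87 (binding).
Since land, labor are not tight, their duals are 0.
From A_Bᵀ y = c: 6·y_fertilizer + 3·y_water = 45; 6·y_fertilizer + 4·y_water = 47.
→ y_fertilizer = 6.5 and y_water = 2.
Shadow price of water = 2.

2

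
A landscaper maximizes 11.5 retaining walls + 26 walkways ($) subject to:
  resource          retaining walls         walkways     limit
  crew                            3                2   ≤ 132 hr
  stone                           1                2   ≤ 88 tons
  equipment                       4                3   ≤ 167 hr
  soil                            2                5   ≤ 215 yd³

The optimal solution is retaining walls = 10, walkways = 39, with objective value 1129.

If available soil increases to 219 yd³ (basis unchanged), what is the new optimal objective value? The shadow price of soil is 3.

1141

Δb = 4, so new z* = 1129 + (3)·(4) = 1129 + 12 = 1141.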